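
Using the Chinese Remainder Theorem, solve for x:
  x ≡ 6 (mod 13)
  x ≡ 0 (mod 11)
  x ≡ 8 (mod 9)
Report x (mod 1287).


Moduli 13, 11, 9 are pairwise coprime; by CRT there is a unique solution modulo M = 13 · 11 · 9 = 1287.
Solve pairwise, accumulating the modulus:
  Start with x ≡ 6 (mod 13).
  Combine with x ≡ 0 (mod 11): since gcd(13, 11) = 1, we get a unique residue mod 143.
    Write x = 6 + 13·t and substitute into x ≡ 0 (mod 11): 13·t ≡ 0 − 6 = -6 (mod 11).
    Reduce coefficients mod 11: 2·t ≡ 5 (mod 11).
    The inverse of 2 mod 11 is 6 (since 2·6 = 12 = 1·11 + 1), so t ≡ 6·5 = 30 ≡ 8 (mod 11).
    Then x = 6 + 13·8 = 110, valid modulo lcm(13, 11) = 143: x ≡ 110 (mod 143).
  Combine with x ≡ 8 (mod 9): since gcd(143, 9) = 1, we get a unique residue mod 1287.
    Write x = 110 + 143·t and substitute into x ≡ 8 (mod 9): 143·t ≡ 8 − 110 = -102 (mod 9).
    Reduce coefficients mod 9: 8·t ≡ 6 (mod 9).
    The inverse of 8 mod 9 is 8 (since 8·8 = 64 = 7·9 + 1), so t ≡ 8·6 = 48 ≡ 3 (mod 9).
    Then x = 110 + 143·3 = 539, valid modulo lcm(143, 9) = 1287: x ≡ 539 (mod 1287).
Verify: 539 mod 13 = 6 ✓, 539 mod 11 = 0 ✓, 539 mod 9 = 8 ✓.

x ≡ 539 (mod 1287).


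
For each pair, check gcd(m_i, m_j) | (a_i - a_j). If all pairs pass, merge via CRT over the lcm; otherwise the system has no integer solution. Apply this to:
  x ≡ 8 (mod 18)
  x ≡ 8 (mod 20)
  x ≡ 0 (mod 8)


Moduli 18, 20, 8 are not pairwise coprime, so CRT works modulo lcm(m_i) when all pairwise compatibility conditions hold.
Pairwise compatibility: gcd(m_i, m_j) must divide a_i - a_j for every pair.
Merge one congruence at a time:
  Start: x ≡ 8 (mod 18).
  Combine with x ≡ 8 (mod 20): gcd(18, 20) = 2; 8 - 8 = 0, which IS divisible by 2, so compatible.
    Write x = 8 + 18·t and substitute into x ≡ 8 (mod 20): 18·t ≡ 8 − 8 = 0 (mod 20).
    Divide the congruence (and modulus) by g = 2: 9·t ≡ 0 (mod 10).
    The inverse of 9 mod 10 is 9 (since 9·9 = 81 = 8·10 + 1), so t ≡ 9·0 = 0 ≡ 0 (mod 10).
    Then x = 8 + 18·0 = 8, valid modulo lcm(18, 20) = 180: x ≡ 8 (mod 180).
  Combine with x ≡ 0 (mod 8): gcd(180, 8) = 4; 0 - 8 = -8, which IS divisible by 4, so compatible.
    Write x = 8 + 180·t and substitute into x ≡ 0 (mod 8): 180·t ≡ 0 − 8 = -8 (mod 8).
    Divide the congruence (and modulus) by g = 4: 45·t ≡ -2 (mod 2).
    Reduce coefficients mod 2: 1·t ≡ 0 (mod 2).
    So t ≡ 0 (mod 2).
    Then x = 8 + 180·0 = 8, valid modulo lcm(180, 8) = 360: x ≡ 8 (mod 360).
Verify: 8 mod 18 = 8, 8 mod 20 = 8, 8 mod 8 = 0.

x ≡ 8 (mod 360).


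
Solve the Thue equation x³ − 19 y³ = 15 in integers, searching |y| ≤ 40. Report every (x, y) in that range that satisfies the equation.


The equation is x³ - 19y³ = 15. For fixed y, x³ = 19·y³ + 15, so a solution requires the RHS to be a perfect cube.
Strategy: iterate y from -40 to 40, compute RHS = 19·y³ + 15, and check whether it is a (positive or negative) perfect cube.
Check small values of y:
  y = 0: RHS = 15 is not a perfect cube.
  y = 1: RHS = 34 is not a perfect cube.
  y = -1: RHS = -4 is not a perfect cube.
  y = 2: RHS = 167 is not a perfect cube.
  y = -2: RHS = -137 is not a perfect cube.
  y = 3: RHS = 528 is not a perfect cube.
  y = -3: RHS = -498 is not a perfect cube.
Continuing the search up to |y| = 40 finds no solutions either.
No (x, y) in the scanned range satisfies the equation.

No integer solutions with |y| ≤ 40.


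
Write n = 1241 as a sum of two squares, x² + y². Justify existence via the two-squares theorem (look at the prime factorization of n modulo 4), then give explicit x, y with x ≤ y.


Step 1: Factor n = 1241 = 17 · 73.
Step 2: Check the mod-4 condition on each prime factor: 17 ≡ 1 (mod 4), exponent 1; 73 ≡ 1 (mod 4), exponent 1.
All primes ≡ 3 (mod 4) appear to even exponent (or don't appear), so by the two-squares theorem n IS expressible as a sum of two squares.
Step 3: Build a representation. Here n = 17 · 73 is a product of primes ≡ 1 (mod 4). Each prime p ≡ 1 (mod 4) is itself a sum of two squares; find a² by testing p − a² for a perfect square:
  17: 17 − 1² = 16 = 4² ⇒ 17 = 1² + 4².
  73: 73 − 1² = 72, 73 − 2² = 69, 73 − 3² = 64 = 8² ⇒ 73 = 3² + 8².
  Combine using the Brahmagupta–Fibonacci identity (a² + b²)(c² + d²) = (ac − bd)² + (ad + bc)² = (ac + bd)² + (ad − bc)²:
  17 · 73 = 1241: from (1² + 4²)(3² + 8²), take (1·3 − 4·8, 1·8 + 4·3) = (3 − 32, 8 + 12) = (-29, 20); dropping signs (only squares matter) gives (29, 20); check 29² + 20² = 841 + 400 = 1241 ✓.
Step 4: Order so x ≤ y and verify: 20² + 29² = 400 + 841 = 1241 = n. ✓

n = 1241 = 20² + 29² (one valid representation with x ≤ y).


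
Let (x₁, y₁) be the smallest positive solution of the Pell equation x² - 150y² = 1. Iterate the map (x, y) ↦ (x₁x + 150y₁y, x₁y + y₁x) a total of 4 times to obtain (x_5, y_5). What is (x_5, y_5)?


Step 1: Find the fundamental solution (x₁, y₁) of x² - 150y² = 1.
  Expand √150 as a continued fraction. a₀ = ⌊√150⌋ = 12; iterate m_{k+1} = d_k·a_k − m_k, d_{k+1} = (150 − m_{k+1}²)/d_k, a_{k+1} = ⌊(a₀ + m_{k+1})/d_{k+1}⌋ (starting m₀ = 0, d₀ = 1), with convergents p_k = a_k·p_{k-1} + p_{k-2}, q_k = a_k·q_{k-1} + q_{k-2} (p₋₁ = 1, q₋₁ = 0):
  k = 0: a₀ = 12; p₀/q₀ = 12/1; p₀² − 150·q₀² = 144 − 150 = -6.
  k = 1: m = 12, d = 6, a = ⌊(12 + 12)/6⌋ = 4; p/q = (4·12 + 1)/(4·1 + 0) = 49/4; p² − 150·q² = 2401 − 2400 = 1.
  The first convergent with p² − 150·q² = 1 gives the fundamental solution (x₁, y₁) = (49, 4).
Step 2: Apply the recurrence (x_{n+1}, y_{n+1}) = (x₁x_n + 150y₁y_n, x₁y_n + y₁x_n) repeatedly.
  From (x_1, y_1) = (49, 4): x_2 = 49·49 + 150·4·4 = 4801; y_2 = 49·4 + 4·49 = 392.
  From (x_2, y_2) = (4801, 392): x_3 = 49·4801 + 150·4·392 = 470449; y_3 = 49·392 + 4·4801 = 38412.
  From (x_3, y_3) = (470449, 38412): x_4 = 49·470449 + 150·4·38412 = 46099201; y_4 = 49·38412 + 4·470449 = 3763984.
  From (x_4, y_4) = (46099201, 3763984): x_5 = 49·46099201 + 150·4·3763984 = 4517251249; y_5 = 49·3763984 + 4·46099201 = 368832020.
Step 3: Verify x_5² - 150·y_5² = 20405558846592060001 - 20405558846592060000 = 1 (should be 1). ✓

(x_1, y_1) = (49, 4); (x_5, y_5) = (4517251249, 368832020).


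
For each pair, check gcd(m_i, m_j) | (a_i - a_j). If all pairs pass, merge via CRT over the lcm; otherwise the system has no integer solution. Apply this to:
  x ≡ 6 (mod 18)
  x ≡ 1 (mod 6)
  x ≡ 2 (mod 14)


Moduli 18, 6, 14 are not pairwise coprime, so CRT works modulo lcm(m_i) when all pairwise compatibility conditions hold.
Pairwise compatibility: gcd(m_i, m_j) must divide a_i - a_j for every pair.
Merge one congruence at a time:
  Start: x ≡ 6 (mod 18).
  Combine with x ≡ 1 (mod 6): gcd(18, 6) = 6, and 1 - 6 = -5 is NOT divisible by 6.
    ⇒ system is inconsistent (no integer solution).

No solution (the system is inconsistent).


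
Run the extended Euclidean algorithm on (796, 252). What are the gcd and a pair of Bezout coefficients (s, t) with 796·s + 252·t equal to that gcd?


Euclidean algorithm on (796, 252) — divide until remainder is 0:
  796 = 3 · 252 + 40
  252 = 6 · 40 + 12
  40 = 3 · 12 + 4
  12 = 3 · 4 + 0
gcd(796, 252) = 4.
Track Bezout coefficients alongside the remainders: start with r₀ = 796 = a·1 + b·0 (s = 1, t = 0) and r₁ = 252 = a·0 + b·1 (s = 0, t = 1); each new remainder r_{k+1} = r_{k-1} − q_k·r_k inherits s_{k+1} = s_{k-1} − q_k·s_k, t_{k+1} = t_{k-1} − q_k·t_k, so r_k = a·s_k + b·t_k at every step:
  q = 3: r = 40, s = 1 − 3·0 = 1, t = 0 − 3·1 = -3  (check: 796·1 + 252·(-3) = 40)
  q = 6: r = 12, s = 0 − 6·1 = -6, t = 1 − 6·(-3) = 19  (check: 796·(-6) + 252·19 = 12)
  q = 3: r = 4, s = 1 − 3·(-6) = 19, t = -3 − 3·19 = -60  (check: 796·19 + 252·(-60) = 4)
The row with r = 4 (the gcd) gives the Bezout coefficients s = 19, t = -60.
Result: 796 · (19) + 252 · (-60) = 4.

gcd(796, 252) = 4; s = 19, t = -60 (check: 796·19 + 252·(-60) = 4).


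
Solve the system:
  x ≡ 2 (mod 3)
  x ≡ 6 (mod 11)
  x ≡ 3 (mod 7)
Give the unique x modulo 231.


Moduli 3, 11, 7 are pairwise coprime; by CRT there is a unique solution modulo M = 3 · 11 · 7 = 231.
Solve pairwise, accumulating the modulus:
  Start with x ≡ 2 (mod 3).
  Combine with x ≡ 6 (mod 11): since gcd(3, 11) = 1, we get a unique residue mod 33.
    Write x = 2 + 3·t and substitute into x ≡ 6 (mod 11): 3·t ≡ 6 − 2 = 4 (mod 11).
    The inverse of 3 mod 11 is 4 (since 3·4 = 12 = 1·11 + 1), so t ≡ 4·4 = 16 ≡ 5 (mod 11).
    Then x = 2 + 3·5 = 17, valid modulo lcm(3, 11) = 33: x ≡ 17 (mod 33).
  Combine with x ≡ 3 (mod 7): since gcd(33, 7) = 1, we get a unique residue mod 231.
    Write x = 17 + 33·t and substitute into x ≡ 3 (mod 7): 33·t ≡ 3 − 17 = -14 (mod 7).
    Reduce coefficients mod 7: 5·t ≡ 0 (mod 7).
    The inverse of 5 mod 7 is 3 (since 5·3 = 15 = 2·7 + 1), so t ≡ 3·0 = 0 ≡ 0 (mod 7).
    Then x = 17 + 33·0 = 17, valid modulo lcm(33, 7) = 231: x ≡ 17 (mod 231).
Verify: 17 mod 3 = 2 ✓, 17 mod 11 = 6 ✓, 17 mod 7 = 3 ✓.

x ≡ 17 (mod 231).


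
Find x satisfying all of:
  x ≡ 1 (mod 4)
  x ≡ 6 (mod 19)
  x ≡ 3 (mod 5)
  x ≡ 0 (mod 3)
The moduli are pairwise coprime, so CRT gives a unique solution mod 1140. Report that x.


Product of moduli M = 4 · 19 · 5 · 3 = 1140.
Merge one congruence at a time:
  Start: x ≡ 1 (mod 4).
  Combine with x ≡ 6 (mod 19); new modulus lcm = 76.
    Write x = 1 + 4·t and substitute into x ≡ 6 (mod 19): 4·t ≡ 6 − 1 = 5 (mod 19).
    The inverse of 4 mod 19 is 5 (since 4·5 = 20 = 1·19 + 1), so t ≡ 5·5 = 25 ≡ 6 (mod 19).
    Then x = 1 + 4·6 = 25, valid modulo lcm(4, 19) = 76: x ≡ 25 (mod 76).
  Combine with x ≡ 3 (mod 5); new modulus lcm = 380.
    Write x = 25 + 76·t and substitute into x ≡ 3 (mod 5): 76·t ≡ 3 − 25 = -22 (mod 5).
    Reduce coefficients mod 5: 1·t ≡ 3 (mod 5).
    So t ≡ 3 (mod 5).
    Then x = 25 + 76·3 = 253, valid modulo lcm(76, 5) = 380: x ≡ 253 (mod 380).
  Combine with x ≡ 0 (mod 3); new modulus lcm = 1140.
    Write x = 253 + 380·t and substitute into x ≡ 0 (mod 3): 380·t ≡ 0 − 253 = -253 (mod 3).
    Reduce coefficients mod 3: 2·t ≡ 2 (mod 3).
    The inverse of 2 mod 3 is 2 (since 2·2 = 4 = 1·3 + 1), so t ≡ 2·2 = 4 ≡ 1 (mod 3).
    Then x = 253 + 380·1 = 633, valid modulo lcm(380, 3) = 1140: x ≡ 633 (mod 1140).
Verify against each original: 633 mod 4 = 1, 633 mod 19 = 6, 633 mod 5 = 3, 633 mod 3 = 0.

x ≡ 633 (mod 1140).


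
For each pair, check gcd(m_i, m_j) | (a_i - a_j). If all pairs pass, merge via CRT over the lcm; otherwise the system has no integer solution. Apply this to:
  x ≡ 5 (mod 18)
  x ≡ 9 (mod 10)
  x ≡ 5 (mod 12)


Moduli 18, 10, 12 are not pairwise coprime, so CRT works modulo lcm(m_i) when all pairwise compatibility conditions hold.
Pairwise compatibility: gcd(m_i, m_j) must divide a_i - a_j for every pair.
Merge one congruence at a time:
  Start: x ≡ 5 (mod 18).
  Combine with x ≡ 9 (mod 10): gcd(18, 10) = 2; 9 - 5 = 4, which IS divisible by 2, so compatible.
    Write x = 5 + 18·t and substitute into x ≡ 9 (mod 10): 18·t ≡ 9 − 5 = 4 (mod 10).
    Divide the congruence (and modulus) by g = 2: 9·t ≡ 2 (mod 5).
    Reduce coefficients mod 5: 4·t ≡ 2 (mod 5).
    The inverse of 4 mod 5 is 4 (since 4·4 = 16 = 3·5 + 1), so t ≡ 4·2 = 8 ≡ 3 (mod 5).
    Then x = 5 + 18·3 = 59, valid modulo lcm(18, 10) = 90: x ≡ 59 (mod 90).
  Combine with x ≡ 5 (mod 12): gcd(90, 12) = 6; 5 - 59 = -54, which IS divisible by 6, so compatible.
    Write x = 59 + 90·t and substitute into x ≡ 5 (mod 12): 90·t ≡ 5 − 59 = -54 (mod 12).
    Divide the congruence (and modulus) by g = 6: 15·t ≡ -9 (mod 2).
    Reduce coefficients mod 2: 1·t ≡ 1 (mod 2).
    So t ≡ 1 (mod 2).
    Then x = 59 + 90·1 = 149, valid modulo lcm(90, 12) = 180: x ≡ 149 (mod 180).
Verify: 149 mod 18 = 5, 149 mod 10 = 9, 149 mod 12 = 5.

x ≡ 149 (mod 180).


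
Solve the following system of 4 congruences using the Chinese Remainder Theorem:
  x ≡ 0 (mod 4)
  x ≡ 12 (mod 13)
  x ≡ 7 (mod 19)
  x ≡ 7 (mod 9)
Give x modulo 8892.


Product of moduli M = 4 · 13 · 19 · 9 = 8892.
Merge one congruence at a time:
  Start: x ≡ 0 (mod 4).
  Combine with x ≡ 12 (mod 13); new modulus lcm = 52.
    Write x = 0 + 4·t and substitute into x ≡ 12 (mod 13): 4·t ≡ 12 − 0 = 12 (mod 13).
    The inverse of 4 mod 13 is 10 (since 4·10 = 40 = 3·13 + 1), so t ≡ 10·12 = 120 ≡ 3 (mod 13).
    Then x = 0 + 4·3 = 12, valid modulo lcm(4, 13) = 52: x ≡ 12 (mod 52).
  Combine with x ≡ 7 (mod 19); new modulus lcm = 988.
    Write x = 12 + 52·t and substitute into x ≡ 7 (mod 19): 52·t ≡ 7 − 12 = -5 (mod 19).
    Reduce coefficients mod 19: 14·t ≡ 14 (mod 19).
    The inverse of 14 mod 19 is 15 (since 14·15 = 210 = 11·19 + 1), so t ≡ 15·14 = 210 ≡ 1 (mod 19).
    Then x = 12 + 52·1 = 64, valid modulo lcm(52, 19) = 988: x ≡ 64 (mod 988).
  Combine with x ≡ 7 (mod 9); new modulus lcm = 8892.
    Write x = 64 + 988·t and substitute into x ≡ 7 (mod 9): 988·t ≡ 7 − 64 = -57 (mod 9).
    Reduce coefficients mod 9: 7·t ≡ 6 (mod 9).
    The inverse of 7 mod 9 is 4 (since 7·4 = 28 = 3·9 + 1), so t ≡ 4·6 = 24 ≡ 6 (mod 9).
    Then x = 64 + 988·6 = 5992, valid modulo lcm(988, 9) = 8892: x ≡ 5992 (mod 8892).
Verify against each original: 5992 mod 4 = 0, 5992 mod 13 = 12, 5992 mod 19 = 7, 5992 mod 9 = 7.

x ≡ 5992 (mod 8892).


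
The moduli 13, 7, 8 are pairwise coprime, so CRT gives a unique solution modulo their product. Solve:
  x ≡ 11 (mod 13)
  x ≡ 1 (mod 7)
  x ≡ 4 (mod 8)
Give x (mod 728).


Moduli 13, 7, 8 are pairwise coprime; by CRT there is a unique solution modulo M = 13 · 7 · 8 = 728.
Solve pairwise, accumulating the modulus:
  Start with x ≡ 11 (mod 13).
  Combine with x ≡ 1 (mod 7): since gcd(13, 7) = 1, we get a unique residue mod 91.
    Write x = 11 + 13·t and substitute into x ≡ 1 (mod 7): 13·t ≡ 1 − 11 = -10 (mod 7).
    Reduce coefficients mod 7: 6·t ≡ 4 (mod 7).
    The inverse of 6 mod 7 is 6 (since 6·6 = 36 = 5·7 + 1), so t ≡ 6·4 = 24 ≡ 3 (mod 7).
    Then x = 11 + 13·3 = 50, valid modulo lcm(13, 7) = 91: x ≡ 50 (mod 91).
  Combine with x ≡ 4 (mod 8): since gcd(91, 8) = 1, we get a unique residue mod 728.
    Write x = 50 + 91·t and substitute into x ≡ 4 (mod 8): 91·t ≡ 4 − 50 = -46 (mod 8).
    Reduce coefficients mod 8: 3·t ≡ 2 (mod 8).
    The inverse of 3 mod 8 is 3 (since 3·3 = 9 = 1·8 + 1), so t ≡ 3·2 = 6 ≡ 6 (mod 8).
    Then x = 50 + 91·6 = 596, valid modulo lcm(91, 8) = 728: x ≡ 596 (mod 728).
Verify: 596 mod 13 = 11 ✓, 596 mod 7 = 1 ✓, 596 mod 8 = 4 ✓.

x ≡ 596 (mod 728).


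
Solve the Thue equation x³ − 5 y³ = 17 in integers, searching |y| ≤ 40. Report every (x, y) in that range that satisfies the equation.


The equation is x³ - 5y³ = 17. For fixed y, x³ = 5·y³ + 17, so a solution requires the RHS to be a perfect cube.
Strategy: iterate y from -40 to 40, compute RHS = 5·y³ + 17, and check whether it is a (positive or negative) perfect cube.
Check small values of y:
  y = 0: RHS = 17 is not a perfect cube.
  y = 1: RHS = 22 is not a perfect cube.
  y = -1: RHS = 12 is not a perfect cube.
  y = 2: RHS = 57 is not a perfect cube.
  y = -2: RHS = -23 is not a perfect cube.
  y = 3: RHS = 152 is not a perfect cube.
  y = -3: RHS = -118 is not a perfect cube.
Continuing the search up to |y| = 40 finds no solutions either.
No (x, y) in the scanned range satisfies the equation.

No integer solutions with |y| ≤ 40.


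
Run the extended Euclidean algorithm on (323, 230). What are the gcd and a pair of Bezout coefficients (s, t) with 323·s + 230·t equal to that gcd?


Euclidean algorithm on (323, 230) — divide until remainder is 0:
  323 = 1 · 230 + 93
  230 = 2 · 93 + 44
  93 = 2 · 44 + 5
  44 = 8 · 5 + 4
  5 = 1 · 4 + 1
  4 = 4 · 1 + 0
gcd(323, 230) = 1.
Track Bezout coefficients alongside the remainders: start with r₀ = 323 = a·1 + b·0 (s = 1, t = 0) and r₁ = 230 = a·0 + b·1 (s = 0, t = 1); each new remainder r_{k+1} = r_{k-1} − q_k·r_k inherits s_{k+1} = s_{k-1} − q_k·s_k, t_{k+1} = t_{k-1} − q_k·t_k, so r_k = a·s_k + b·t_k at every step:
  q = 1: r = 93, s = 1 − 1·0 = 1, t = 0 − 1·1 = -1  (check: 323·1 + 230·(-1) = 93)
  q = 2: r = 44, s = 0 − 2·1 = -2, t = 1 − 2·(-1) = 3  (check: 323·(-2) + 230·3 = 44)
  q = 2: r = 5, s = 1 − 2·(-2) = 5, t = -1 − 2·3 = -7  (check: 323·5 + 230·(-7) = 5)
  q = 8: r = 4, s = -2 − 8·5 = -42, t = 3 − 8·(-7) = 59  (check: 323·(-42) + 230·59 = 4)
  q = 1: r = 1, s = 5 − 1·(-42) = 47, t = -7 − 1·59 = -66  (check: 323·47 + 230·(-66) = 1)
The row with r = 1 (the gcd) gives the Bezout coefficients s = 47, t = -66.
Result: 323 · (47) + 230 · (-66) = 1.

gcd(323, 230) = 1; s = 47, t = -66 (check: 323·47 + 230·(-66) = 1).


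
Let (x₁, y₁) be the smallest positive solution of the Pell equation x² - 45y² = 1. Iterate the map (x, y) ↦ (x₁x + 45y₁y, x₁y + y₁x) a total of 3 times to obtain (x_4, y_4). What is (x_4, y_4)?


Step 1: Find the fundamental solution (x₁, y₁) of x² - 45y² = 1.
  Expand √45 as a continued fraction. a₀ = ⌊√45⌋ = 6; iterate m_{k+1} = d_k·a_k − m_k, d_{k+1} = (45 − m_{k+1}²)/d_k, a_{k+1} = ⌊(a₀ + m_{k+1})/d_{k+1}⌋ (starting m₀ = 0, d₀ = 1), with convergents p_k = a_k·p_{k-1} + p_{k-2}, q_k = a_k·q_{k-1} + q_{k-2} (p₋₁ = 1, q₋₁ = 0):
  k = 0: a₀ = 6; p₀/q₀ = 6/1; p₀² − 45·q₀² = 36 − 45 = -9.
  k = 1: m = 6, d = 9, a = ⌊(6 + 6)/9⌋ = 1; p/q = (1·6 + 1)/(1·1 + 0) = 7/1; p² − 45·q² = 49 − 45 = 4.
  k = 2: m = 3, d = 4, a = ⌊(6 + 3)/4⌋ = 2; p/q = (2·7 + 6)/(2·1 + 1) = 20/3; p² − 45·q² = 400 − 405 = -5.
  k = 3: m = 5, d = 5, a = ⌊(6 + 5)/5⌋ = 2; p/q = (2·20 + 7)/(2·3 + 1) = 47/7; p² − 45·q² = 2209 − 2205 = 4.
  k = 4: m = 5, d = 4, a = ⌊(6 + 5)/4⌋ = 2; p/q = (2·47 + 20)/(2·7 + 3) = 114/17; p² − 45·q² = 12996 − 13005 = -9.
  k = 5: m = 3, d = 9, a = ⌊(6 + 3)/9⌋ = 1; p/q = (1·114 + 47)/(1·17 + 7) = 161/24; p² − 45·q² = 25921 − 25920 = 1.
  The first convergent with p² − 45·q² = 1 gives the fundamental solution (x₁, y₁) = (161, 24).
Step 2: Apply the recurrence (x_{n+1}, y_{n+1}) = (x₁x_n + 45y₁y_n, x₁y_n + y₁x_n) repeatedly.
  From (x_1, y_1) = (161, 24): x_2 = 161·161 + 45·24·24 = 51841; y_2 = 161·24 + 24·161 = 7728.
  From (x_2, y_2) = (51841, 7728): x_3 = 161·51841 + 45·24·7728 = 16692641; y_3 = 161·7728 + 24·51841 = 2488392.
  From (x_3, y_3) = (16692641, 2488392): x_4 = 161·16692641 + 45·24·2488392 = 5374978561; y_4 = 161·2488392 + 24·16692641 = 801254496.
Step 3: Verify x_4² - 45·y_4² = 28890394531209630721 - 28890394531209630720 = 1 (should be 1). ✓

(x_1, y_1) = (161, 24); (x_4, y_4) = (5374978561, 801254496).


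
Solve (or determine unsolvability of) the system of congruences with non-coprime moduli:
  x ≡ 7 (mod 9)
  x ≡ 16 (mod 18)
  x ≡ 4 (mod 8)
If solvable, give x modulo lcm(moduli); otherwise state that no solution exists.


Moduli 9, 18, 8 are not pairwise coprime, so CRT works modulo lcm(m_i) when all pairwise compatibility conditions hold.
Pairwise compatibility: gcd(m_i, m_j) must divide a_i - a_j for every pair.
Merge one congruence at a time:
  Start: x ≡ 7 (mod 9).
  Combine with x ≡ 16 (mod 18): gcd(9, 18) = 9; 16 - 7 = 9, which IS divisible by 9, so compatible.
    Write x = 7 + 9·t and substitute into x ≡ 16 (mod 18): 9·t ≡ 16 − 7 = 9 (mod 18).
    Divide the congruence (and modulus) by g = 9: 1·t ≡ 1 (mod 2).
    So t ≡ 1 (mod 2).
    Then x = 7 + 9·1 = 16, valid modulo lcm(9, 18) = 18: x ≡ 16 (mod 18).
  Combine with x ≡ 4 (mod 8): gcd(18, 8) = 2; 4 - 16 = -12, which IS divisible by 2, so compatible.
    Write x = 16 + 18·t and substitute into x ≡ 4 (mod 8): 18·t ≡ 4 − 16 = -12 (mod 8).
    Divide the congruence (and modulus) by g = 2: 9·t ≡ -6 (mod 4).
    Reduce coefficients mod 4: 1·t ≡ 2 (mod 4).
    So t ≡ 2 (mod 4).
    Then x = 16 + 18·2 = 52, valid modulo lcm(18, 8) = 72: x ≡ 52 (mod 72).
Verify: 52 mod 9 = 7, 52 mod 18 = 16, 52 mod 8 = 4.

x ≡ 52 (mod 72).


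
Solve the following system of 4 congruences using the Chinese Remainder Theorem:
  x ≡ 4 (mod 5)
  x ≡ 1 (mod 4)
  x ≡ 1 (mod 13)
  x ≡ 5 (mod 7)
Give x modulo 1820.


Product of moduli M = 5 · 4 · 13 · 7 = 1820.
Merge one congruence at a time:
  Start: x ≡ 4 (mod 5).
  Combine with x ≡ 1 (mod 4); new modulus lcm = 20.
    Write x = 4 + 5·t and substitute into x ≡ 1 (mod 4): 5·t ≡ 1 − 4 = -3 (mod 4).
    Reduce coefficients mod 4: 1·t ≡ 1 (mod 4).
    So t ≡ 1 (mod 4).
    Then x = 4 + 5·1 = 9, valid modulo lcm(5, 4) = 20: x ≡ 9 (mod 20).
  Combine with x ≡ 1 (mod 13); new modulus lcm = 260.
    Write x = 9 + 20·t and substitute into x ≡ 1 (mod 13): 20·t ≡ 1 − 9 = -8 (mod 13).
    Reduce coefficients mod 13: 7·t ≡ 5 (mod 13).
    The inverse of 7 mod 13 is 2 (since 7·2 = 14 = 1·13 + 1), so t ≡ 2·5 = 10 ≡ 10 (mod 13).
    Then x = 9 + 20·10 = 209, valid modulo lcm(20, 13) = 260: x ≡ 209 (mod 260).
  Combine with x ≡ 5 (mod 7); new modulus lcm = 1820.
    Write x = 209 + 260·t and substitute into x ≡ 5 (mod 7): 260·t ≡ 5 − 209 = -204 (mod 7).
    Reduce coefficients mod 7: 1·t ≡ 6 (mod 7).
    So t ≡ 6 (mod 7).
    Then x = 209 + 260·6 = 1769, valid modulo lcm(260, 7) = 1820: x ≡ 1769 (mod 1820).
Verify against each original: 1769 mod 5 = 4, 1769 mod 4 = 1, 1769 mod 13 = 1, 1769 mod 7 = 5.

x ≡ 1769 (mod 1820).


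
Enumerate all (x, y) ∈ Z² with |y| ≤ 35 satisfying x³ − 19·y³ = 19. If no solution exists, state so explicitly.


The equation is x³ - 19y³ = 19. For fixed y, x³ = 19·y³ + 19, so a solution requires the RHS to be a perfect cube.
Strategy: iterate y from -35 to 35, compute RHS = 19·y³ + 19, and check whether it is a (positive or negative) perfect cube.
Check small values of y:
  y = 0: RHS = 19 is not a perfect cube.
  y = 1: RHS = 38 is not a perfect cube.
  y = -1: RHS = 0 = (0)³ ⇒ x = 0 works.
  y = 2: RHS = 171 is not a perfect cube.
  y = -2: RHS = -133 is not a perfect cube.
  y = 3: RHS = 532 is not a perfect cube.
  y = -3: RHS = -494 is not a perfect cube.
Continuing the search up to |y| = 35 finds no further solutions beyond those listed.
Collected solutions: (0, -1).

Solutions (with |y| ≤ 35): (0, -1).


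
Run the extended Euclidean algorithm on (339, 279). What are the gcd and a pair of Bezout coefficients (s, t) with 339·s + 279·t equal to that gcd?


Euclidean algorithm on (339, 279) — divide until remainder is 0:
  339 = 1 · 279 + 60
  279 = 4 · 60 + 39
  60 = 1 · 39 + 21
  39 = 1 · 21 + 18
  21 = 1 · 18 + 3
  18 = 6 · 3 + 0
gcd(339, 279) = 3.
Track Bezout coefficients alongside the remainders: start with r₀ = 339 = a·1 + b·0 (s = 1, t = 0) and r₁ = 279 = a·0 + b·1 (s = 0, t = 1); each new remainder r_{k+1} = r_{k-1} − q_k·r_k inherits s_{k+1} = s_{k-1} − q_k·s_k, t_{k+1} = t_{k-1} − q_k·t_k, so r_k = a·s_k + b·t_k at every step:
  q = 1: r = 60, s = 1 − 1·0 = 1, t = 0 − 1·1 = -1  (check: 339·1 + 279·(-1) = 60)
  q = 4: r = 39, s = 0 − 4·1 = -4, t = 1 − 4·(-1) = 5  (check: 339·(-4) + 279·5 = 39)
  q = 1: r = 21, s = 1 − 1·(-4) = 5, t = -1 − 1·5 = -6  (check: 339·5 + 279·(-6) = 21)
  q = 1: r = 18, s = -4 − 1·5 = -9, t = 5 − 1·(-6) = 11  (check: 339·(-9) + 279·11 = 18)
  q = 1: r = 3, s = 5 − 1·(-9) = 14, t = -6 − 1·11 = -17  (check: 339·14 + 279·(-17) = 3)
The row with r = 3 (the gcd) gives the Bezout coefficients s = 14, t = -17.
Result: 339 · (14) + 279 · (-17) = 3.

gcd(339, 279) = 3; s = 14, t = -17 (check: 339·14 + 279·(-17) = 3).


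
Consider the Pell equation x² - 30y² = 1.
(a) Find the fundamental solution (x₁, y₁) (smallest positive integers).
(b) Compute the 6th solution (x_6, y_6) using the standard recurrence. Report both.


Step 1: Find the fundamental solution (x₁, y₁) of x² - 30y² = 1.
  Expand √30 as a continued fraction. a₀ = ⌊√30⌋ = 5; iterate m_{k+1} = d_k·a_k − m_k, d_{k+1} = (30 − m_{k+1}²)/d_k, a_{k+1} = ⌊(a₀ + m_{k+1})/d_{k+1}⌋ (starting m₀ = 0, d₀ = 1), with convergents p_k = a_k·p_{k-1} + p_{k-2}, q_k = a_k·q_{k-1} + q_{k-2} (p₋₁ = 1, q₋₁ = 0):
  k = 0: a₀ = 5; p₀/q₀ = 5/1; p₀² − 30·q₀² = 25 − 30 = -5.
  k = 1: m = 5, d = 5, a = ⌊(5 + 5)/5⌋ = 2; p/q = (2·5 + 1)/(2·1 + 0) = 11/2; p² − 30·q² = 121 − 120 = 1.
  The first convergent with p² − 30·q² = 1 gives the fundamental solution (x₁, y₁) = (11, 2).
Step 2: Apply the recurrence (x_{n+1}, y_{n+1}) = (x₁x_n + 30y₁y_n, x₁y_n + y₁x_n) repeatedly.
  From (x_1, y_1) = (11, 2): x_2 = 11·11 + 30·2·2 = 241; y_2 = 11·2 + 2·11 = 44.
  From (x_2, y_2) = (241, 44): x_3 = 11·241 + 30·2·44 = 5291; y_3 = 11·44 + 2·241 = 966.
  From (x_3, y_3) = (5291, 966): x_4 = 11·5291 + 30·2·966 = 116161; y_4 = 11·966 + 2·5291 = 21208.
  From (x_4, y_4) = (116161, 21208): x_5 = 11·116161 + 30·2·21208 = 2550251; y_5 = 11·21208 + 2·116161 = 465610.
  From (x_5, y_5) = (2550251, 465610): x_6 = 11·2550251 + 30·2·465610 = 55989361; y_6 = 11·465610 + 2·2550251 = 10222212.
Step 3: Verify x_6² - 30·y_6² = 3134808545188321 - 3134808545188320 = 1 (should be 1). ✓

(x_1, y_1) = (11, 2); (x_6, y_6) = (55989361, 10222212).


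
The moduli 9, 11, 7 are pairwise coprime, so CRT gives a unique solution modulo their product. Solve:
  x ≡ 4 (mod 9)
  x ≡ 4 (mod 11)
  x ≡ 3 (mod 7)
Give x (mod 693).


Moduli 9, 11, 7 are pairwise coprime; by CRT there is a unique solution modulo M = 9 · 11 · 7 = 693.
Solve pairwise, accumulating the modulus:
  Start with x ≡ 4 (mod 9).
  Combine with x ≡ 4 (mod 11): since gcd(9, 11) = 1, we get a unique residue mod 99.
    Write x = 4 + 9·t and substitute into x ≡ 4 (mod 11): 9·t ≡ 4 − 4 = 0 (mod 11).
    The inverse of 9 mod 11 is 5 (since 9·5 = 45 = 4·11 + 1), so t ≡ 5·0 = 0 ≡ 0 (mod 11).
    Then x = 4 + 9·0 = 4, valid modulo lcm(9, 11) = 99: x ≡ 4 (mod 99).
  Combine with x ≡ 3 (mod 7): since gcd(99, 7) = 1, we get a unique residue mod 693.
    Write x = 4 + 99·t and substitute into x ≡ 3 (mod 7): 99·t ≡ 3 − 4 = -1 (mod 7).
    Reduce coefficients mod 7: 1·t ≡ 6 (mod 7).
    So t ≡ 6 (mod 7).
    Then x = 4 + 99·6 = 598, valid modulo lcm(99, 7) = 693: x ≡ 598 (mod 693).
Verify: 598 mod 9 = 4 ✓, 598 mod 11 = 4 ✓, 598 mod 7 = 3 ✓.

x ≡ 598 (mod 693).


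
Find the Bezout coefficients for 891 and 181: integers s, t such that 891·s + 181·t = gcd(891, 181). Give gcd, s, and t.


Euclidean algorithm on (891, 181) — divide until remainder is 0:
  891 = 4 · 181 + 167
  181 = 1 · 167 + 14
  167 = 11 · 14 + 13
  14 = 1 · 13 + 1
  13 = 13 · 1 + 0
gcd(891, 181) = 1.
Track Bezout coefficients alongside the remainders: start with r₀ = 891 = a·1 + b·0 (s = 1, t = 0) and r₁ = 181 = a·0 + b·1 (s = 0, t = 1); each new remainder r_{k+1} = r_{k-1} − q_k·r_k inherits s_{k+1} = s_{k-1} − q_k·s_k, t_{k+1} = t_{k-1} − q_k·t_k, so r_k = a·s_k + b·t_k at every step:
  q = 4: r = 167, s = 1 − 4·0 = 1, t = 0 − 4·1 = -4  (check: 891·1 + 181·(-4) = 167)
  q = 1: r = 14, s = 0 − 1·1 = -1, t = 1 − 1·(-4) = 5  (check: 891·(-1) + 181·5 = 14)
  q = 11: r = 13, s = 1 − 11·(-1) = 12, t = -4 − 11·5 = -59  (check: 891·12 + 181·(-59) = 13)
  q = 1: r = 1, s = -1 − 1·12 = -13, t = 5 − 1·(-59) = 64  (check: 891·(-13) + 181·64 = 1)
The row with r = 1 (the gcd) gives the Bezout coefficients s = -13, t = 64.
Result: 891 · (-13) + 181 · (64) = 1.

gcd(891, 181) = 1; s = -13, t = 64 (check: 891·(-13) + 181·64 = 1).


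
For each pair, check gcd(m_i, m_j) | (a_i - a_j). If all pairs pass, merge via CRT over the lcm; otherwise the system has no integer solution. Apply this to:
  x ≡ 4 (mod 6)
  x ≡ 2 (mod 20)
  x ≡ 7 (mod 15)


Moduli 6, 20, 15 are not pairwise coprime, so CRT works modulo lcm(m_i) when all pairwise compatibility conditions hold.
Pairwise compatibility: gcd(m_i, m_j) must divide a_i - a_j for every pair.
Merge one congruence at a time:
  Start: x ≡ 4 (mod 6).
  Combine with x ≡ 2 (mod 20): gcd(6, 20) = 2; 2 - 4 = -2, which IS divisible by 2, so compatible.
    Write x = 4 + 6·t and substitute into x ≡ 2 (mod 20): 6·t ≡ 2 − 4 = -2 (mod 20).
    Divide the congruence (and modulus) by g = 2: 3·t ≡ -1 (mod 10).
    Reduce coefficients mod 10: 3·t ≡ 9 (mod 10).
    The inverse of 3 mod 10 is 7 (since 3·7 = 21 = 2·10 + 1), so t ≡ 7·9 = 63 ≡ 3 (mod 10).
    Then x = 4 + 6·3 = 22, valid modulo lcm(6, 20) = 60: x ≡ 22 (mod 60).
  Combine with x ≡ 7 (mod 15): gcd(60, 15) = 15; 7 - 22 = -15, which IS divisible by 15, so compatible.
    Write x = 22 + 60·t and substitute into x ≡ 7 (mod 15): 60·t ≡ 7 − 22 = -15 (mod 15).
    Divide the congruence (and modulus) by g = 15: 4·t ≡ -1 (mod 1).
    Modulo 1 every t works; take t = 0.
    Then x = 22 + 60·0 = 22, valid modulo lcm(60, 15) = 60: x ≡ 22 (mod 60).
Verify: 22 mod 6 = 4, 22 mod 20 = 2, 22 mod 15 = 7.

x ≡ 22 (mod 60).


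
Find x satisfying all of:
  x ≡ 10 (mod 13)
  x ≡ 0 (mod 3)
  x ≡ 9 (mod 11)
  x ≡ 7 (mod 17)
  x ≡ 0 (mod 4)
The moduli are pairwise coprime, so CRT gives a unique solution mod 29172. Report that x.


Product of moduli M = 13 · 3 · 11 · 17 · 4 = 29172.
Merge one congruence at a time:
  Start: x ≡ 10 (mod 13).
  Combine with x ≡ 0 (mod 3); new modulus lcm = 39.
    Write x = 10 + 13·t and substitute into x ≡ 0 (mod 3): 13·t ≡ 0 − 10 = -10 (mod 3).
    Reduce coefficients mod 3: 1·t ≡ 2 (mod 3).
    So t ≡ 2 (mod 3).
    Then x = 10 + 13·2 = 36, valid modulo lcm(13, 3) = 39: x ≡ 36 (mod 39).
  Combine with x ≡ 9 (mod 11); new modulus lcm = 429.
    Write x = 36 + 39·t and substitute into x ≡ 9 (mod 11): 39·t ≡ 9 − 36 = -27 (mod 11).
    Reduce coefficients mod 11: 6·t ≡ 6 (mod 11).
    The inverse of 6 mod 11 is 2 (since 6·2 = 12 = 1·11 + 1), so t ≡ 2·6 = 12 ≡ 1 (mod 11).
    Then x = 36 + 39·1 = 75, valid modulo lcm(39, 11) = 429: x ≡ 75 (mod 429).
  Combine with x ≡ 7 (mod 17); new modulus lcm = 7293.
    Write x = 75 + 429·t and substitute into x ≡ 7 (mod 17): 429·t ≡ 7 − 75 = -68 (mod 17).
    Reduce coefficients mod 17: 4·t ≡ 0 (mod 17).
    The inverse of 4 mod 17 is 13 (since 4·13 = 52 = 3·17 + 1), so t ≡ 13·0 = 0 ≡ 0 (mod 17).
    Then x = 75 + 429·0 = 75, valid modulo lcm(429, 17) = 7293: x ≡ 75 (mod 7293).
  Combine with x ≡ 0 (mod 4); new modulus lcm = 29172.
    Write x = 75 + 7293·t and substitute into x ≡ 0 (mod 4): 7293·t ≡ 0 − 75 = -75 (mod 4).
    Reduce coefficients mod 4: 1·t ≡ 1 (mod 4).
    So t ≡ 1 (mod 4).
    Then x = 75 + 7293·1 = 7368, valid modulo lcm(7293, 4) = 29172: x ≡ 7368 (mod 29172).
Verify against each original: 7368 mod 13 = 10, 7368 mod 3 = 0, 7368 mod 11 = 9, 7368 mod 17 = 7, 7368 mod 4 = 0.

x ≡ 7368 (mod 29172).


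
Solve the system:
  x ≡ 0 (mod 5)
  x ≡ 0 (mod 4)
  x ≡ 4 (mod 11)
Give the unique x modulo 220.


Moduli 5, 4, 11 are pairwise coprime; by CRT there is a unique solution modulo M = 5 · 4 · 11 = 220.
Solve pairwise, accumulating the modulus:
  Start with x ≡ 0 (mod 5).
  Combine with x ≡ 0 (mod 4): since gcd(5, 4) = 1, we get a unique residue mod 20.
    Write x = 0 + 5·t and substitute into x ≡ 0 (mod 4): 5·t ≡ 0 − 0 = 0 (mod 4).
    Reduce coefficients mod 4: 1·t ≡ 0 (mod 4).
    So t ≡ 0 (mod 4).
    Then x = 0 + 5·0 = 0, valid modulo lcm(5, 4) = 20: x ≡ 0 (mod 20).
  Combine with x ≡ 4 (mod 11): since gcd(20, 11) = 1, we get a unique residue mod 220.
    Write x = 0 + 20·t and substitute into x ≡ 4 (mod 11): 20·t ≡ 4 − 0 = 4 (mod 11).
    Reduce coefficients mod 11: 9·t ≡ 4 (mod 11).
    The inverse of 9 mod 11 is 5 (since 9·5 = 45 = 4·11 + 1), so t ≡ 5·4 = 20 ≡ 9 (mod 11).
    Then x = 0 + 20·9 = 180, valid modulo lcm(20, 11) = 220: x ≡ 180 (mod 220).
Verify: 180 mod 5 = 0 ✓, 180 mod 4 = 0 ✓, 180 mod 11 = 4 ✓.

x ≡ 180 (mod 220).


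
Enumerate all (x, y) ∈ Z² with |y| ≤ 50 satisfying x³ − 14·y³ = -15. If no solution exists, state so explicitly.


The equation is x³ - 14y³ = -15. For fixed y, x³ = 14·y³ − 15, so a solution requires the RHS to be a perfect cube.
Strategy: iterate y from -50 to 50, compute RHS = 14·y³ − 15, and check whether it is a (positive or negative) perfect cube.
Check small values of y:
  y = 0: RHS = -15 is not a perfect cube.
  y = 1: RHS = -1 = (-1)³ ⇒ x = -1 works.
  y = -1: RHS = -29 is not a perfect cube.
  y = 2: RHS = 97 is not a perfect cube.
  y = -2: RHS = -127 is not a perfect cube.
  y = 3: RHS = 363 is not a perfect cube.
  y = -3: RHS = -393 is not a perfect cube.
Continuing the search up to |y| = 50 finds no further solutions beyond those listed.
Collected solutions: (-1, 1).

Solutions (with |y| ≤ 50): (-1, 1).


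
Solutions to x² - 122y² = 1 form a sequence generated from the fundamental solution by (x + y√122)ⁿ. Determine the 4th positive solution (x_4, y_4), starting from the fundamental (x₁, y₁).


Step 1: Find the fundamental solution (x₁, y₁) of x² - 122y² = 1.
  Expand √122 as a continued fraction. a₀ = ⌊√122⌋ = 11; iterate m_{k+1} = d_k·a_k − m_k, d_{k+1} = (122 − m_{k+1}²)/d_k, a_{k+1} = ⌊(a₀ + m_{k+1})/d_{k+1}⌋ (starting m₀ = 0, d₀ = 1), with convergents p_k = a_k·p_{k-1} + p_{k-2}, q_k = a_k·q_{k-1} + q_{k-2} (p₋₁ = 1, q₋₁ = 0):
  k = 0: a₀ = 11; p₀/q₀ = 11/1; p₀² − 122·q₀² = 121 − 122 = -1.
  k = 1: m = 11, d = 1, a = ⌊(11 + 11)/1⌋ = 22; p/q = (22·11 + 1)/(22·1 + 0) = 243/22; p² − 122·q² = 59049 − 59048 = 1.
  The first convergent with p² − 122·q² = 1 gives the fundamental solution (x₁, y₁) = (243, 22).
Step 2: Apply the recurrence (x_{n+1}, y_{n+1}) = (x₁x_n + 122y₁y_n, x₁y_n + y₁x_n) repeatedly.
  From (x_1, y_1) = (243, 22): x_2 = 243·243 + 122·22·22 = 118097; y_2 = 243·22 + 22·243 = 10692.
  From (x_2, y_2) = (118097, 10692): x_3 = 243·118097 + 122·22·10692 = 57394899; y_3 = 243·10692 + 22·118097 = 5196290.
  From (x_3, y_3) = (57394899, 5196290): x_4 = 243·57394899 + 122·22·5196290 = 27893802817; y_4 = 243·5196290 + 22·57394899 = 2525386248.
Step 3: Verify x_4² - 122·y_4² = 778064235593677135489 - 778064235593677135488 = 1 (should be 1). ✓

(x_1, y_1) = (243, 22); (x_4, y_4) = (27893802817, 2525386248).


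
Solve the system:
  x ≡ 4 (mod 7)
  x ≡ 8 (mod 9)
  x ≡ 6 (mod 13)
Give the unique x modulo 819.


Moduli 7, 9, 13 are pairwise coprime; by CRT there is a unique solution modulo M = 7 · 9 · 13 = 819.
Solve pairwise, accumulating the modulus:
  Start with x ≡ 4 (mod 7).
  Combine with x ≡ 8 (mod 9): since gcd(7, 9) = 1, we get a unique residue mod 63.
    Write x = 4 + 7·t and substitute into x ≡ 8 (mod 9): 7·t ≡ 8 − 4 = 4 (mod 9).
    The inverse of 7 mod 9 is 4 (since 7·4 = 28 = 3·9 + 1), so t ≡ 4·4 = 16 ≡ 7 (mod 9).
    Then x = 4 + 7·7 = 53, valid modulo lcm(7, 9) = 63: x ≡ 53 (mod 63).
  Combine with x ≡ 6 (mod 13): since gcd(63, 13) = 1, we get a unique residue mod 819.
    Write x = 53 + 63·t and substitute into x ≡ 6 (mod 13): 63·t ≡ 6 − 53 = -47 (mod 13).
    Reduce coefficients mod 13: 11·t ≡ 5 (mod 13).
    The inverse of 11 mod 13 is 6 (since 11·6 = 66 = 5·13 + 1), so t ≡ 6·5 = 30 ≡ 4 (mod 13).
    Then x = 53 + 63·4 = 305, valid modulo lcm(63, 13) = 819: x ≡ 305 (mod 819).
Verify: 305 mod 7 = 4 ✓, 305 mod 9 = 8 ✓, 305 mod 13 = 6 ✓.

x ≡ 305 (mod 819).


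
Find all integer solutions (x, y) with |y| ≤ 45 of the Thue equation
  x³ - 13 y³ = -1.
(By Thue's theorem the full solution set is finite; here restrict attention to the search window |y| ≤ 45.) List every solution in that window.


The equation is x³ - 13y³ = -1. For fixed y, x³ = 13·y³ − 1, so a solution requires the RHS to be a perfect cube.
Strategy: iterate y from -45 to 45, compute RHS = 13·y³ − 1, and check whether it is a (positive or negative) perfect cube.
Check small values of y:
  y = 0: RHS = -1 = (-1)³ ⇒ x = -1 works.
  y = 1: RHS = 12 is not a perfect cube.
  y = -1: RHS = -14 is not a perfect cube.
  y = 2: RHS = 103 is not a perfect cube.
  y = -2: RHS = -105 is not a perfect cube.
  y = 3: RHS = 350 is not a perfect cube.
  y = -3: RHS = -352 is not a perfect cube.
Continuing the search up to |y| = 45 finds no further solutions beyond those listed.
Collected solutions: (-1, 0).

Solutions (with |y| ≤ 45): (-1, 0).


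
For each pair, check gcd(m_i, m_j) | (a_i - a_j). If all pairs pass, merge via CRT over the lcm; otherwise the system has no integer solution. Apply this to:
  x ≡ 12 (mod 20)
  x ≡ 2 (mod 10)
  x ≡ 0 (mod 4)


Moduli 20, 10, 4 are not pairwise coprime, so CRT works modulo lcm(m_i) when all pairwise compatibility conditions hold.
Pairwise compatibility: gcd(m_i, m_j) must divide a_i - a_j for every pair.
Merge one congruence at a time:
  Start: x ≡ 12 (mod 20).
  Combine with x ≡ 2 (mod 10): gcd(20, 10) = 10; 2 - 12 = -10, which IS divisible by 10, so compatible.
    Write x = 12 + 20·t and substitute into x ≡ 2 (mod 10): 20·t ≡ 2 − 12 = -10 (mod 10).
    Divide the congruence (and modulus) by g = 10: 2·t ≡ -1 (mod 1).
    Modulo 1 every t works; take t = 0.
    Then x = 12 + 20·0 = 12, valid modulo lcm(20, 10) = 20: x ≡ 12 (mod 20).
  Combine with x ≡ 0 (mod 4): gcd(20, 4) = 4; 0 - 12 = -12, which IS divisible by 4, so compatible.
    Write x = 12 + 20·t and substitute into x ≡ 0 (mod 4): 20·t ≡ 0 − 12 = -12 (mod 4).
    Divide the congruence (and modulus) by g = 4: 5·t ≡ -3 (mod 1).
    Modulo 1 every t works; take t = 0.
    Then x = 12 + 20·0 = 12, valid modulo lcm(20, 4) = 20: x ≡ 12 (mod 20).
Verify: 12 mod 20 = 12, 12 mod 10 = 2, 12 mod 4 = 0.

x ≡ 12 (mod 20).


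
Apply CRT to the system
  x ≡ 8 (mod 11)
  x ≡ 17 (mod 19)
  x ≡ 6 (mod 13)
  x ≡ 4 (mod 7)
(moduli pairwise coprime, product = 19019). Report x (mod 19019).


Product of moduli M = 11 · 19 · 13 · 7 = 19019.
Merge one congruence at a time:
  Start: x ≡ 8 (mod 11).
  Combine with x ≡ 17 (mod 19); new modulus lcm = 209.
    Write x = 8 + 11·t and substitute into x ≡ 17 (mod 19): 11·t ≡ 17 − 8 = 9 (mod 19).
    The inverse of 11 mod 19 is 7 (since 11·7 = 77 = 4·19 + 1), so t ≡ 7·9 = 63 ≡ 6 (mod 19).
    Then x = 8 + 11·6 = 74, valid modulo lcm(11, 19) = 209: x ≡ 74 (mod 209).
  Combine with x ≡ 6 (mod 13); new modulus lcm = 2717.
    Write x = 74 + 209·t and substitute into x ≡ 6 (mod 13): 209·t ≡ 6 − 74 = -68 (mod 13).
    Reduce coefficients mod 13: 1·t ≡ 10 (mod 13).
    So t ≡ 10 (mod 13).
    Then x = 74 + 209·10 = 2164, valid modulo lcm(209, 13) = 2717: x ≡ 2164 (mod 2717).
  Combine with x ≡ 4 (mod 7); new modulus lcm = 19019.
    Write x = 2164 + 2717·t and substitute into x ≡ 4 (mod 7): 2717·t ≡ 4 − 2164 = -2160 (mod 7).
    Reduce coefficients mod 7: 1·t ≡ 3 (mod 7).
    So t ≡ 3 (mod 7).
    Then x = 2164 + 2717·3 = 10315, valid modulo lcm(2717, 7) = 19019: x ≡ 10315 (mod 19019).
Verify against each original: 10315 mod 11 = 8, 10315 mod 19 = 17, 10315 mod 13 = 6, 10315 mod 7 = 4.

x ≡ 10315 (mod 19019).


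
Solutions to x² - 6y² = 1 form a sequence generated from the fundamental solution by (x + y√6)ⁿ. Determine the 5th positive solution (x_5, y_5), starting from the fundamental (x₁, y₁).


Step 1: Find the fundamental solution (x₁, y₁) of x² - 6y² = 1.
  Expand √6 as a continued fraction. a₀ = ⌊√6⌋ = 2; iterate m_{k+1} = d_k·a_k − m_k, d_{k+1} = (6 − m_{k+1}²)/d_k, a_{k+1} = ⌊(a₀ + m_{k+1})/d_{k+1}⌋ (starting m₀ = 0, d₀ = 1), with convergents p_k = a_k·p_{k-1} + p_{k-2}, q_k = a_k·q_{k-1} + q_{k-2} (p₋₁ = 1, q₋₁ = 0):
  k = 0: a₀ = 2; p₀/q₀ = 2/1; p₀² − 6·q₀² = 4 − 6 = -2.
  k = 1: m = 2, d = 2, a = ⌊(2 + 2)/2⌋ = 2; p/q = (2·2 + 1)/(2·1 + 0) = 5/2; p² − 6·q² = 25 − 24 = 1.
  The first convergent with p² − 6·q² = 1 gives the fundamental solution (x₁, y₁) = (5, 2).
Step 2: Apply the recurrence (x_{n+1}, y_{n+1}) = (x₁x_n + 6y₁y_n, x₁y_n + y₁x_n) repeatedly.
  From (x_1, y_1) = (5, 2): x_2 = 5·5 + 6·2·2 = 49; y_2 = 5·2 + 2·5 = 20.
  From (x_2, y_2) = (49, 20): x_3 = 5·49 + 6·2·20 = 485; y_3 = 5·20 + 2·49 = 198.
  From (x_3, y_3) = (485, 198): x_4 = 5·485 + 6·2·198 = 4801; y_4 = 5·198 + 2·485 = 1960.
  From (x_4, y_4) = (4801, 1960): x_5 = 5·4801 + 6·2·1960 = 47525; y_5 = 5·1960 + 2·4801 = 19402.
Step 3: Verify x_5² - 6·y_5² = 2258625625 - 2258625624 = 1 (should be 1). ✓

(x_1, y_1) = (5, 2); (x_5, y_5) = (47525, 19402).
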